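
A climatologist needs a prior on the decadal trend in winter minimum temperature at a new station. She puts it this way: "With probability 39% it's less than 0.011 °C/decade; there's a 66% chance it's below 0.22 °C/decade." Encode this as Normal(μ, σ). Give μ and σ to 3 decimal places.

The p-quantile of Normal(μ,σ) is μ + z_p·σ, with z_{0.39} = -0.2793 and z_{0.66} = 0.4125.
Eliminate σ: μ = (z₂·x₁ − z₁·x₂)/(z₂ − z₁) = (0.4125·0.011 − (-0.2793)·0.22)/0.6918 = 0.095.
Then σ = (x₂ − x₁)/(z₂ − z₁) = (0.22 − 0.011)/0.6918 = 0.302.

μ = 0.095, σ = 0.302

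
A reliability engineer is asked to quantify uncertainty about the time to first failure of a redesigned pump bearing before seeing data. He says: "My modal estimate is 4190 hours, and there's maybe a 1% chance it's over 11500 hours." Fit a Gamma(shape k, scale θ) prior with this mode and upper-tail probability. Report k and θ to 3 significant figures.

Gamma(k,θ) with k>1 has mode (k−1)θ, so θ = 4190/(k−1).
Need P(X < 11500) = 0.99 with θ tied to k this way. Start at k = 2, θ = 4190: P(X<11500) ≈ 0.759.
Too low — raise k to concentrate. Iterating converges to k ≈ 5.51.
Then θ = 4190/(5.51−1) ≈ 929.

k ≈ 5.51, θ ≈ 929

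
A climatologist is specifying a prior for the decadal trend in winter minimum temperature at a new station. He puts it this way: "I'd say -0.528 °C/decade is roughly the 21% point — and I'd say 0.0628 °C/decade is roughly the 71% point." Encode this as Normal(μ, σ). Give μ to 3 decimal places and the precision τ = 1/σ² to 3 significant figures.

The p-quantile of Normal(μ,σ) is μ + z_p·σ, with z_{0.21} = -0.8064 and z_{0.71} = 0.5534.
Eliminate σ: μ = (z₂·x₁ − z₁·x₂)/(z₂ − z₁) = (0.5534·-0.528 − (-0.8064)·0.0628)/1.36 = -0.178.
Then σ = (x₂ − x₁)/(z₂ − z₁) = (0.0628 − -0.528)/1.36 = 0.434.
Precision τ = 1/σ² = 1/0.4345² = 5.3.

μ = -0.178, τ = 5.3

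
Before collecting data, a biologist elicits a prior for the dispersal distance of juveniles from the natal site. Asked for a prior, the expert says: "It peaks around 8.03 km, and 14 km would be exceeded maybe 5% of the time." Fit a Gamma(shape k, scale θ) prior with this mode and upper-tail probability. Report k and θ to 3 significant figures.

k ≈ 10, θ ≈ 0.889

Gamma(k,θ) with k>1 has mode (k−1)θ, so θ = 8.03/(k−1).
Need P(X < 14) = 0.95 with θ tied to k this way. Start at k = 2, θ = 8.03: P(X<14) ≈ 0.520.
Too low — raise k to concentrate. Iterating converges to k ≈ 10.
Then θ = 8.03/(10−1) ≈ 0.889.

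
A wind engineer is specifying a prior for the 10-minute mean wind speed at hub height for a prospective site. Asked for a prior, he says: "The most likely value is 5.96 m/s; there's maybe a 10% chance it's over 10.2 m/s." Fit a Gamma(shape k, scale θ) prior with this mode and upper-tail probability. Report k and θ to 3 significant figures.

k ≈ 7.56, θ ≈ 0.908

Gamma(k,θ) with k>1 has mode (k−1)θ, so θ = 5.96/(k−1).
Need P(X < 10.2) = 0.9 with θ tied to k this way. Start at k = 2, θ = 5.96: P(X<10.2) ≈ 0.510.
Too low — raise k to concentrate. Iterating converges to k ≈ 7.56.
Then θ = 5.96/(7.56−1) ≈ 0.908.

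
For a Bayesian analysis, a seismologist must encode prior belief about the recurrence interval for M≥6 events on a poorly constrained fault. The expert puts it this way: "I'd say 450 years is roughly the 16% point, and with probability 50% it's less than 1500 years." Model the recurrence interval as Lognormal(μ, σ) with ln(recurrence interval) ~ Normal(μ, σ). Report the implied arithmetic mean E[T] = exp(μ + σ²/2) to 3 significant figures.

If T ~ Lognormal(μ,σ) then ln T ~ Normal(μ,σ), so the p-quantile of ln T is μ + z_p·σ.
ln(450) = 6.109 and ln(1500) = 7.313; z_{0.16} = -0.9945, z_{0.5} = 0.
σ = (7.313 − 6.109)/(0 − (-0.9945)) = 1.211.
μ = 6.109 − (-0.9945)·1.211 = 7.313.
E[T] = exp(μ + σ²/2) = exp(7.313 + 0.7329) = 3120 years.

E[T] ≈ 3120 years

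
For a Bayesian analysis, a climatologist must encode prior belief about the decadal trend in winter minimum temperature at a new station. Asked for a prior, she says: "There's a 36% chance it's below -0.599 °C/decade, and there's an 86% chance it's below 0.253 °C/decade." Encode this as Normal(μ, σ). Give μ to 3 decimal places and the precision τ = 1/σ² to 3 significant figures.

μ = -0.387, τ = 2.85

For Normal(μ,σ), the p-quantile is μ + z_p·σ. Here z_{0.36} = -0.3585, z_{0.86} = 1.08.
So -0.599 = μ − 0.3585σ and 0.253 = μ + 1.08σ.
Subtracting: σ = (0.253 − -0.599)/(1.08 − (-0.3585)) = 0.592.
Then μ = -0.599 − (-0.3585)·0.592 = -0.387.
Precision τ = 1/σ² = 1/0.5922² = 2.85.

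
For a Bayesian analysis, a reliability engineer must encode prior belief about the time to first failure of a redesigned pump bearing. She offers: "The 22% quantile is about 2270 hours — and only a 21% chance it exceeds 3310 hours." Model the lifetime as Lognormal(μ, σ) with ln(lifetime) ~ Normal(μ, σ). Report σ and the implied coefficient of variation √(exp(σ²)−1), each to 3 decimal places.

σ ≈ 0.239, CV ≈ 0.242

If T ~ Lognormal(μ,σ) then ln T ~ Normal(μ,σ), so the p-quantile of ln T is μ + z_p·σ.
ln(2270) = 7.728 and ln(3310) = 8.105; z_{0.22} = -0.7722, z_{0.79} = 0.8064.
σ = (8.105 − 7.728)/(0.8064 − (-0.7722)) = 0.239.
μ = 7.728 − (-0.7722)·0.239 = 7.912.
CV = √(exp(σ²)−1) = √(exp(0.0571)−1) = 0.242.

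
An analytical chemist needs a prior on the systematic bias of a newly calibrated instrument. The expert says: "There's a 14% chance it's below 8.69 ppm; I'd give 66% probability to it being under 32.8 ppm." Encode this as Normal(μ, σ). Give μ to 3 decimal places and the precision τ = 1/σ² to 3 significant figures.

μ = 26.138, τ = 0.00383

For Normal(μ,σ), the p-quantile is μ + z_p·σ. Here z_{0.14} = -1.08, z_{0.66} = 0.4125.
So 8.69 = μ − 1.08σ and 32.8 = μ + 0.4125σ.
Subtracting: σ = (32.8 − 8.69)/(0.4125 − (-1.08)) = 16.151.
Then μ = 8.69 − (-1.08)·16.151 = 26.138.
Precision τ = 1/σ² = 1/16.15² = 0.00383.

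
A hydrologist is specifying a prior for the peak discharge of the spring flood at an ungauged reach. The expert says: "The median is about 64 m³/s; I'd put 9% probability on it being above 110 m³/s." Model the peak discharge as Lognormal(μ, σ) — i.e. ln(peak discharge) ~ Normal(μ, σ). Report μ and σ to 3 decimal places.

μ ≈ 4.159, σ ≈ 0.404

If T ~ Lognormal(μ,σ) then ln T ~ Normal(μ,σ), so the p-quantile of ln T is μ + z_p·σ.
ln(64) = 4.159 and ln(110) = 4.7; z_{0.5} = 0, z_{0.91} = 1.341.
σ = (4.7 − 4.159)/(1.341 − (0)) = 0.404.
μ = 4.159 − (0)·0.404 = 4.159.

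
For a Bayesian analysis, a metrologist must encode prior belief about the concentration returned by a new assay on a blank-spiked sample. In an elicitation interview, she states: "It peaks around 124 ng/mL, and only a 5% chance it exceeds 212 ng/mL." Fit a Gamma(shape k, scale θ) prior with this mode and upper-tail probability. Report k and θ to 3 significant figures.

k ≈ 10.7, θ ≈ 12.8

Gamma(k,θ) with k>1 has mode (k−1)θ, so θ = 124/(k−1).
Need P(X < 212) = 0.95 with θ tied to k this way. Start at k = 2, θ = 124: P(X<212) ≈ 0.510.
Too low — raise k to concentrate. Iterating converges to k ≈ 10.7.
Then θ = 124/(10.7−1) ≈ 12.8.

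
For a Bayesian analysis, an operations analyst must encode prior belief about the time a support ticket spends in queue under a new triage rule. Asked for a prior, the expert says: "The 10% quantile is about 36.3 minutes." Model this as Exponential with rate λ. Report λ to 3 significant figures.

P(T < 36.3) = 1 − e^(−λ·36.3) = 0.1, so λ = −ln(1−0.1)/36.3 = −ln(0.9)/36.3 = 0.0029.

λ ≈ 0.0029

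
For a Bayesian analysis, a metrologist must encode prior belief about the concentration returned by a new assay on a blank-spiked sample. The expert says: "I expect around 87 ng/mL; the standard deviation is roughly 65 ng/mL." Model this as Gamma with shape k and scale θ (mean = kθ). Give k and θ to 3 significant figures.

k ≈ 1.79, θ ≈ 48.6

For Gamma(k, scale θ): mean = kθ, variance = kθ², so CV = 1/√k.
CV = SD/mean = 65/87 = 0.7471, hence k = 1/CV² = 1.79.
Then θ = mean/k = 87/1.79 = 48.6.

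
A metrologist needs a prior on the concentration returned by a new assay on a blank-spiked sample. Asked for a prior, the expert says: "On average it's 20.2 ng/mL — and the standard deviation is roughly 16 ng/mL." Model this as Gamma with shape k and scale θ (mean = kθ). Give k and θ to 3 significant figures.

For Gamma(k, scale θ): mean = kθ, variance = kθ², so CV = 1/√k.
CV = SD/mean = 16/20.2 = 0.7921, hence k = 1/CV² = 1.59.
Then θ = mean/k = 20.2/1.59 = 12.7.

k ≈ 1.59, θ ≈ 12.7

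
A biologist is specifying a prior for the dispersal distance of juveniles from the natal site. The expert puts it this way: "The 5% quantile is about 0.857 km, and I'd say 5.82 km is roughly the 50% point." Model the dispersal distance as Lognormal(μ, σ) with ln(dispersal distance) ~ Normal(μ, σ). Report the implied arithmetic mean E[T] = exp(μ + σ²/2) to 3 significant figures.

If T ~ Lognormal(μ,σ) then ln T ~ Normal(μ,σ), so the p-quantile of ln T is μ + z_p·σ.
ln(0.857) = -0.1543 and ln(5.82) = 1.761; z_{0.05} = -1.645, z_{0.5} = 0.
σ = (1.761 − -0.1543)/(0 − (-1.645)) = 1.165.
μ = -0.1543 − (-1.645)·1.165 = 1.761.
E[T] = exp(μ + σ²/2) = exp(1.761 + 0.6782) = 11.5 km.

E[T] ≈ 11.5 km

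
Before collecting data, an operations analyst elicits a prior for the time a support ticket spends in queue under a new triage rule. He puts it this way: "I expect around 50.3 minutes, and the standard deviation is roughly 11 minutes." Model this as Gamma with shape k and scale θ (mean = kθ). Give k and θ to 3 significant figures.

For Gamma(k, scale θ): mean = kθ, variance = kθ², so CV = 1/√k.
CV = SD/mean = 11/50.3 = 0.2187, hence k = 1/CV² = 20.9.
Then θ = mean/k = 50.3/20.9 = 2.41.

k ≈ 20.9, θ ≈ 2.41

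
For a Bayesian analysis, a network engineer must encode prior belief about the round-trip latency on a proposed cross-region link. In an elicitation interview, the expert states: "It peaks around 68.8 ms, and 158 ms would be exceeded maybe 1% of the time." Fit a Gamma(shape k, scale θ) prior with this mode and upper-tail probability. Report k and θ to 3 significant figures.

k ≈ 7.91, θ ≈ 9.95

Gamma(k,θ) with k>1 has mode (k−1)θ, so θ = 68.8/(k−1).
Need P(X < 158) = 0.99 with θ tied to k this way. Start at k = 2, θ = 68.8: P(X<158) ≈ 0.668.
Too low — raise k to concentrate. Iterating converges to k ≈ 7.91.
Then θ = 68.8/(7.91−1) ≈ 9.95.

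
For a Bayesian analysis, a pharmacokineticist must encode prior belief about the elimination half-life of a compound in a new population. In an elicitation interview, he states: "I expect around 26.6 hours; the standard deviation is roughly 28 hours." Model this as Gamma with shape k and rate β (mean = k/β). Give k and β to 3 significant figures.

For Gamma(k, rate β): mean = k/β, variance = k/β², so CV = 1/√k.
CV = SD/mean = 28/26.6 = 1.053, hence k = 1/CV² = 0.903.
Then β = k/mean = 0.903/26.6 = 0.0339.

k ≈ 0.903, β ≈ 0.0339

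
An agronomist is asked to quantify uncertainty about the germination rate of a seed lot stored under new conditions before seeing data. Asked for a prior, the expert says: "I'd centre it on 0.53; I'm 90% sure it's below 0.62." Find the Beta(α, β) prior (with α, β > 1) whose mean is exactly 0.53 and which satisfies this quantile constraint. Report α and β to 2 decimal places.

α ≈ 26.44, β ≈ 23.44

With mean 0.53 fixed, write α = 0.53s, β = 0.47s where s = α+β.
Need P(θ < 0.62) = 0.9 under Beta(0.53s, 0.47s). Normal approximation: (q−m)/√(m(1−m)/s) ≈ z_{0.9} = 1.28, so s ≈ 0.53·0.47·(1.28)²/(0.62−0.53)² = 50.5.
At s = 50.5: P(θ<0.62) ≈ 0.901. Adjusting to match 0.9 gives s ≈ 49.88.
So α = 0.53·49.88 ≈ 26.44, β = 0.47·49.88 ≈ 23.44.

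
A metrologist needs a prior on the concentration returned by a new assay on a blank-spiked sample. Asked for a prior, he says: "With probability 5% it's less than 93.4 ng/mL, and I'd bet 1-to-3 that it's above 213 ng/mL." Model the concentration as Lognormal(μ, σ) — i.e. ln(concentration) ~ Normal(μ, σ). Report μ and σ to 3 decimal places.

μ ≈ 5.122, σ ≈ 0.355

If T ~ Lognormal(μ,σ) then ln T ~ Normal(μ,σ), so the p-quantile of ln T is μ + z_p·σ.
ln(93.4) = 4.537 and ln(213) = 5.361; z_{0.05} = -1.645, z_{0.75} = 0.6745.
σ = (5.361 − 4.537)/(0.6745 − (-1.645)) = 0.355.
μ = 4.537 − (-1.645)·0.355 = 5.122.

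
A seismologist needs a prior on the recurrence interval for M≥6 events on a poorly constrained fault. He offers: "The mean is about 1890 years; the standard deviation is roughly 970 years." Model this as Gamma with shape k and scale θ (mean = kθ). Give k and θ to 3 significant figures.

k ≈ 3.8, θ ≈ 498

For Gamma(k, scale θ): mean = kθ, variance = kθ², so CV = 1/√k.
CV = SD/mean = 970/1890 = 0.5132, hence k = 1/CV² = 3.8.
Then θ = mean/k = 1890/3.8 = 498.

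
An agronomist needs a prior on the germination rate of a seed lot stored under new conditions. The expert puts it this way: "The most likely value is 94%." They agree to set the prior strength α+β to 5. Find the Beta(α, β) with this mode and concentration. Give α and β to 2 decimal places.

α = 3.82, β = 1.18

For α,β > 1 the Beta mode is (α−1)/(α+β−2). With α+β = 5, the mode is (α−1)/3.
Set (α−1)/3 = 0.94 → α = 1 + 0.94·3 = 3.82.
β = 5 − α = 1.18.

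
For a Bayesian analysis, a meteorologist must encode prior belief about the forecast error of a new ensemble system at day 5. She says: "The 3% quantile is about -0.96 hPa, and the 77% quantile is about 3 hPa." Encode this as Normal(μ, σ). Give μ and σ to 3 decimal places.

μ = 1.883, σ = 1.512

The p-quantile of Normal(μ,σ) is μ + z_p·σ, with z_{0.03} = -1.881 and z_{0.77} = 0.7388.
Eliminate σ: μ = (z₂·x₁ − z₁·x₂)/(z₂ − z₁) = (0.7388·-0.96 − (-1.881)·3)/2.62 = 1.883.
Then σ = (x₂ − x₁)/(z₂ − z₁) = (3 − -0.96)/2.62 = 1.512.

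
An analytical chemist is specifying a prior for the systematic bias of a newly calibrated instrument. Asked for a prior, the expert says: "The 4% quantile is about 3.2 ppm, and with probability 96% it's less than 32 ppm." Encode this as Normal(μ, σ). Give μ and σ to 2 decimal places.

μ = 17.60, σ = 8.23

For Normal(μ,σ), the p-quantile is μ + z_p·σ. Here z_{0.04} = -1.751, z_{0.96} = 1.751.
So 3.2 = μ − 1.751σ and 32 = μ + 1.751σ.
Subtracting: σ = (32 − 3.2)/(1.751 − (-1.751)) = 8.23.
Then μ = 3.2 − (-1.751)·8.23 = 17.60.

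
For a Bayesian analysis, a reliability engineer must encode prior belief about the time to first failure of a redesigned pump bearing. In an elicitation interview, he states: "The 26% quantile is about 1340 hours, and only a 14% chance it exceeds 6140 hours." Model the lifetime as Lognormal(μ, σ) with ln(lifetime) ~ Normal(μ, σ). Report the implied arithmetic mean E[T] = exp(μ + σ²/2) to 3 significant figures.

E[T] ≈ 3490 hours

If T ~ Lognormal(μ,σ) then ln T ~ Normal(μ,σ), so the p-quantile of ln T is μ + z_p·σ.
ln(1340) = 7.2 and ln(6140) = 8.723; z_{0.26} = -0.6433, z_{0.86} = 1.08.
σ = (8.723 − 7.2)/(1.08 − (-0.6433)) = 0.883.
μ = 7.2 − (-0.6433)·0.883 = 7.769.
E[T] = exp(μ + σ²/2) = exp(7.769 + 0.3899) = 3490 hours.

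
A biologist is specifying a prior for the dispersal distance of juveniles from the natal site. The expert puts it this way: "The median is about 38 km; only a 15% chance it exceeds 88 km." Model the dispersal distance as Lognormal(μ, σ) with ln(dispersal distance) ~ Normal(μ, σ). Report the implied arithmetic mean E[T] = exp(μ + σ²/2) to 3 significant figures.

If T ~ Lognormal(μ,σ) then ln T ~ Normal(μ,σ), so the p-quantile of ln T is μ + z_p·σ.
ln(38) = 3.638 and ln(88) = 4.477; z_{0.5} = 0, z_{0.85} = 1.036.
σ = (4.477 − 3.638)/(1.036 − (0)) = 0.810.
μ = 3.638 − (0)·0.810 = 3.638.
E[T] = exp(μ + σ²/2) = exp(3.638 + 0.3282) = 52.8 km.

E[T] ≈ 52.8 km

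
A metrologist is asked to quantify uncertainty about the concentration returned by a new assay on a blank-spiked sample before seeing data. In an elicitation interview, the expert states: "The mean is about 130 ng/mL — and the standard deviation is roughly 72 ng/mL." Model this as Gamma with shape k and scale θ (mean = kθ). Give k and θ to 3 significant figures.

For Gamma(k, scale θ): mean = kθ, variance = kθ², so CV = 1/√k.
CV = SD/mean = 72/130 = 0.5538, hence k = 1/CV² = 3.26.
Then θ = mean/k = 130/3.26 = 39.9.

k ≈ 3.26, θ ≈ 39.9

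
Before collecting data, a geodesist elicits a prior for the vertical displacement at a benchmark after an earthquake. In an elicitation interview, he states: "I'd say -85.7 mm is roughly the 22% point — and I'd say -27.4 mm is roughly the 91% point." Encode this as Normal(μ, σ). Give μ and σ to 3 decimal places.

The p-quantile of Normal(μ,σ) is μ + z_p·σ, with z_{0.22} = -0.7722 and z_{0.91} = 1.341.
Eliminate σ: μ = (z₂·x₁ − z₁·x₂)/(z₂ − z₁) = (1.341·-85.7 − (-0.7722)·-27.4)/2.113 = -64.394.
Then σ = (x₂ − x₁)/(z₂ − z₁) = (-27.4 − -85.7)/2.113 = 27.592.

μ = -64.394, σ = 27.592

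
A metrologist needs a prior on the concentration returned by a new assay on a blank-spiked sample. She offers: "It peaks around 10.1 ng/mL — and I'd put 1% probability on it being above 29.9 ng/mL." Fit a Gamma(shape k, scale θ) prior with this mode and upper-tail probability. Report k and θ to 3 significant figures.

k ≈ 4.83, θ ≈ 2.63

Gamma(k,θ) with k>1 has mode (k−1)θ, so θ = 10.1/(k−1).
Need P(X < 29.9) = 0.99 with θ tied to k this way. Start at k = 2, θ = 10.1: P(X<29.9) ≈ 0.795.
Too low — raise k to concentrate. Iterating converges to k ≈ 4.83.
Then θ = 10.1/(4.83−1) ≈ 2.63.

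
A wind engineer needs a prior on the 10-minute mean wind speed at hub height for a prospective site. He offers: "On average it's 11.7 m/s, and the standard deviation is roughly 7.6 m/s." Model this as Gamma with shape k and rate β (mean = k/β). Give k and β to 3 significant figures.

k ≈ 2.37, β ≈ 0.203

For Gamma(k, rate β): mean = k/β, variance = k/β², so CV = 1/√k.
CV = SD/mean = 7.6/11.7 = 0.6496, hence k = 1/CV² = 2.37.
Then β = k/mean = 2.37/11.7 = 0.203.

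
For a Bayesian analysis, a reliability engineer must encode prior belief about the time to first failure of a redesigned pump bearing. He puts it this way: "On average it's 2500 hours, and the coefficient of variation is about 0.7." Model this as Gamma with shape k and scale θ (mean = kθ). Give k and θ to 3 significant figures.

k ≈ 2.04, θ ≈ 1220

For Gamma(k, scale θ): mean = kθ, variance = kθ², so CV = 1/√k.
CV = 0.7, hence k = 1/CV² = 2.04.
Then θ = mean/k = 2500/2.04 = 1220.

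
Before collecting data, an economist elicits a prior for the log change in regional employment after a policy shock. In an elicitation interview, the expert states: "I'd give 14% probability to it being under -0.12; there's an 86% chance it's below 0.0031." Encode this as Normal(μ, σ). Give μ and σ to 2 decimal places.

The p-quantile of Normal(μ,σ) is μ + z_p·σ, with z_{0.14} = -1.08 and z_{0.86} = 1.08.
Eliminate σ: μ = (z₂·x₁ − z₁·x₂)/(z₂ − z₁) = (1.08·-0.12 − (-1.08)·0.0031)/2.161 = -0.06.
Then σ = (x₂ − x₁)/(z₂ − z₁) = (0.0031 − -0.12)/2.161 = 0.06.

μ = -0.06, σ = 0.06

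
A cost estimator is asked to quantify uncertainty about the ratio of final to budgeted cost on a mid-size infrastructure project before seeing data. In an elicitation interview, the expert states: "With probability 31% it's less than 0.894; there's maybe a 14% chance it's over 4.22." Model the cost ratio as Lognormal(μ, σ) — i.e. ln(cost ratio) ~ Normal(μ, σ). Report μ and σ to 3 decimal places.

If T ~ Lognormal(μ,σ) then ln T ~ Normal(μ,σ), so the p-quantile of ln T is μ + z_p·σ.
ln(0.894) = -0.112 and ln(4.22) = 1.44; z_{0.31} = -0.4959, z_{0.86} = 1.08.
σ = (1.44 − -0.112)/(1.08 − (-0.4959)) = 0.985.
μ = -0.112 − (-0.4959)·0.985 = 0.376.

μ ≈ 0.376, σ ≈ 0.985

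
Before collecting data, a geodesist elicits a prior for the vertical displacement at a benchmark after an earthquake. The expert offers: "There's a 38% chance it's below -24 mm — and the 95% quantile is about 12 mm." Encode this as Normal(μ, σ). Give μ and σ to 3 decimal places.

The p-quantile of Normal(μ,σ) is μ + z_p·σ, with z_{0.38} = -0.3055 and z_{0.95} = 1.645.
Eliminate σ: μ = (z₂·x₁ − z₁·x₂)/(z₂ − z₁) = (1.645·-24 − (-0.3055)·12)/1.95 = -18.361.
Then σ = (x₂ − x₁)/(z₂ − z₁) = (12 − -24)/1.95 = 18.458.

μ = -18.361, σ = 18.458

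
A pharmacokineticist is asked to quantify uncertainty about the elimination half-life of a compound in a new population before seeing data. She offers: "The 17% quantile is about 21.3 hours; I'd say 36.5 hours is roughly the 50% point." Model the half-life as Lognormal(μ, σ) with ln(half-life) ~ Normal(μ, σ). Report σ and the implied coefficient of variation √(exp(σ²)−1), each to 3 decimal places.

σ ≈ 0.564, CV ≈ 0.613

If T ~ Lognormal(μ,σ) then ln T ~ Normal(μ,σ), so the p-quantile of ln T is μ + z_p·σ.
ln(21.3) = 3.059 and ln(36.5) = 3.597; z_{0.17} = -0.9542, z_{0.5} = 0.
σ = (3.597 − 3.059)/(0 − (-0.9542)) = 0.564.
μ = 3.059 − (-0.9542)·0.564 = 3.597.
CV = √(exp(σ²)−1) = √(exp(0.3186)−1) = 0.613.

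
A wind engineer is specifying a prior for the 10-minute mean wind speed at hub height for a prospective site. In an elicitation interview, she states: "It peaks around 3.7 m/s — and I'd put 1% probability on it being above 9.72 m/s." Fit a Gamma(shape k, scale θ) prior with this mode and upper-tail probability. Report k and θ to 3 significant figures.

k ≈ 5.98, θ ≈ 0.743

Gamma(k,θ) with k>1 has mode (k−1)θ, so θ = 3.7/(k−1).
Need P(X < 9.72) = 0.99 with θ tied to k this way. Start at k = 2, θ = 3.7: P(X<9.72) ≈ 0.738.
Too low — raise k to concentrate. Iterating converges to k ≈ 5.98.
Then θ = 3.7/(5.98−1) ≈ 0.743.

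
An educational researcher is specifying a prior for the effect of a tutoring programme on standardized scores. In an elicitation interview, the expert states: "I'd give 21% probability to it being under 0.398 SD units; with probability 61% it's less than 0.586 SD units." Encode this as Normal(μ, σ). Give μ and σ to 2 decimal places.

For Normal(μ,σ), the p-quantile is μ + z_p·σ. Here z_{0.21} = -0.8064, z_{0.61} = 0.2793.
So 0.398 = μ − 0.8064σ and 0.586 = μ + 0.2793σ.
Subtracting: σ = (0.586 − 0.398)/(0.2793 − (-0.8064)) = 0.17.
Then μ = 0.398 − (-0.8064)·0.17 = 0.54.

μ = 0.54, σ = 0.17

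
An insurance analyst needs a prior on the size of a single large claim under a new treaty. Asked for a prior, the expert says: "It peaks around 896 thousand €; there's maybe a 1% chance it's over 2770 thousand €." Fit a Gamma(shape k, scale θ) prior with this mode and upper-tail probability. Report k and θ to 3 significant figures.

Gamma(k,θ) with k>1 has mode (k−1)θ, so θ = 896/(k−1).
Need P(X < 2770) = 0.99 with θ tied to k this way. Start at k = 2, θ = 896: P(X<2770) ≈ 0.814.
Too low — raise k to concentrate. Iterating converges to k ≈ 4.51.
Then θ = 896/(4.51−1) ≈ 255.

k ≈ 4.51, θ ≈ 255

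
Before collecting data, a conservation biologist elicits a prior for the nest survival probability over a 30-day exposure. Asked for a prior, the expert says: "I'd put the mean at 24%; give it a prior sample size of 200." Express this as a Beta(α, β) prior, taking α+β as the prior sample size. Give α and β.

α = 48, β = 152

Under the effective-sample-size interpretation, Beta(α, β) has prior mean α/(α+β) and prior sample size α+β.
So α+β = 200 and α/(α+β) = 0.24, giving α = 0.24·200 = 48 and β = 200 − 48 = 152.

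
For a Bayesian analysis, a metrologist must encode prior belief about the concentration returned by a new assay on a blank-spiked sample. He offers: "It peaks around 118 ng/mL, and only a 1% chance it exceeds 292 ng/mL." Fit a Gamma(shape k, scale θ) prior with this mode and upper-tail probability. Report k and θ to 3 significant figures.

Gamma(k,θ) with k>1 has mode (k−1)θ, so θ = 118/(k−1).
Need P(X < 292) = 0.99 with θ tied to k this way. Start at k = 2, θ = 118: P(X<292) ≈ 0.707.
Too low — raise k to concentrate. Iterating converges to k ≈ 6.73.
Then θ = 118/(6.73−1) ≈ 20.6.

k ≈ 6.73, θ ≈ 20.6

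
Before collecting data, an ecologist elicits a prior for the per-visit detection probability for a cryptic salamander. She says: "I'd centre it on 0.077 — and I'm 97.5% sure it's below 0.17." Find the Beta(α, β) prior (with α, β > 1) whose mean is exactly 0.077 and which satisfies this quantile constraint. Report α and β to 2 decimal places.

With mean 0.077 fixed, write α = 0.077s, β = 0.923s where s = α+β.
Need P(θ < 0.17) = 0.975 under Beta(0.077s, 0.923s). Normal approximation: (q−m)/√(m(1−m)/s) ≈ z_{0.975} = 1.96, so s ≈ 0.077·0.923·(1.96)²/(0.17−0.077)² = 31.6.
At s = 31.6: P(θ<0.17) ≈ 0.955. Adjusting to match 0.975 gives s ≈ 44.82.
So α = 0.077·44.82 ≈ 3.45, β = 0.923·44.82 ≈ 41.37.

α ≈ 3.45, β ≈ 41.37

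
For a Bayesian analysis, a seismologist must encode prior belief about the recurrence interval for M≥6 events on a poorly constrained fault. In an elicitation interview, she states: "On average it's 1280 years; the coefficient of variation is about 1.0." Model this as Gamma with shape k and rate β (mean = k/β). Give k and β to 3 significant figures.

k ≈ 1, β ≈ 0.000781

For Gamma(k, rate β): mean = k/β, variance = k/β², so CV = 1/√k.
CV = 1.0, hence k = 1/CV² = 1.
Then β = k/mean = 1/1280 = 0.000781.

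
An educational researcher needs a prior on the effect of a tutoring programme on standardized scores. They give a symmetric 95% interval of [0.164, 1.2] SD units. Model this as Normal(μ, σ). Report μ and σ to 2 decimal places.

μ = 0.68, σ = 0.26

A symmetric 95% interval runs μ ± z·σ with z = 1.96.
Half-width = 0.518, so σ = 0.518/1.96 = 0.26.
μ is the interval midpoint, 0.68.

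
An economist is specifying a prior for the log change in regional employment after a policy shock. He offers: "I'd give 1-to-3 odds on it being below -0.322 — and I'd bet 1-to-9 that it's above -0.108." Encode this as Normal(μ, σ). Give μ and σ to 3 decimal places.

μ = -0.248, σ = 0.109

For Normal(μ,σ), the p-quantile is μ + z_p·σ. Here z_{0.25} = -0.6745, z_{0.9} = 1.282.
So -0.322 = μ − 0.6745σ and -0.108 = μ + 1.282σ.
Subtracting: σ = (-0.108 − -0.322)/(1.282 − (-0.6745)) = 0.109.
Then μ = -0.322 − (-0.6745)·0.109 = -0.248.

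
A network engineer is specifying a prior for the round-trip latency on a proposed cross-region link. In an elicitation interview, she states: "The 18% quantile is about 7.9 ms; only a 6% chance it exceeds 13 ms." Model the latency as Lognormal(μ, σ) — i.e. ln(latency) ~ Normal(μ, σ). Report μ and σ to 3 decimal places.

If T ~ Lognormal(μ,σ) then ln T ~ Normal(μ,σ), so the p-quantile of ln T is μ + z_p·σ.
ln(7.9) = 2.067 and ln(13) = 2.565; z_{0.18} = -0.9154, z_{0.94} = 1.555.
σ = (2.565 − 2.067)/(1.555 − (-0.9154)) = 0.202.
μ = 2.067 − (-0.9154)·0.202 = 2.251.

μ ≈ 2.251, σ ≈ 0.202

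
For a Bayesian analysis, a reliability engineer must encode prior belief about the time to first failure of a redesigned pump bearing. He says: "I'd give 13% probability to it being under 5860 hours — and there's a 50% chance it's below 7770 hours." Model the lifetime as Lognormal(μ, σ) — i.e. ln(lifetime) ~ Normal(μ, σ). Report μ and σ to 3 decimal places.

μ ≈ 8.958, σ ≈ 0.250

If T ~ Lognormal(μ,σ) then ln T ~ Normal(μ,σ), so the p-quantile of ln T is μ + z_p·σ.
ln(5860) = 8.676 and ln(7770) = 8.958; z_{0.13} = -1.126, z_{0.5} = 0.
σ = (8.958 − 8.676)/(0 − (-1.126)) = 0.250.
μ = 8.676 − (-1.126)·0.250 = 8.958.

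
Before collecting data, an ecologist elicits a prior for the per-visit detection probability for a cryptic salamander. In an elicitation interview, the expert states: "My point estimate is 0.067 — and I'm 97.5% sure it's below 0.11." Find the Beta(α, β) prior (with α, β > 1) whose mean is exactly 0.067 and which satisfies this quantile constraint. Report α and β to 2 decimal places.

With mean 0.067 fixed, write α = 0.067s, β = 0.933s where s = α+β.
Need P(θ < 0.11) = 0.975 under Beta(0.067s, 0.933s). Normal approximation: (q−m)/√(m(1−m)/s) ≈ z_{0.975} = 1.96, so s ≈ 0.067·0.933·(1.96)²/(0.11−0.067)² = 129.9.
At s = 129.9: P(θ<0.11) ≈ 0.962. Adjusting to match 0.975 gives s ≈ 162.87.
So α = 0.067·162.87 ≈ 10.91, β = 0.933·162.87 ≈ 151.95.

α ≈ 10.91, β ≈ 151.95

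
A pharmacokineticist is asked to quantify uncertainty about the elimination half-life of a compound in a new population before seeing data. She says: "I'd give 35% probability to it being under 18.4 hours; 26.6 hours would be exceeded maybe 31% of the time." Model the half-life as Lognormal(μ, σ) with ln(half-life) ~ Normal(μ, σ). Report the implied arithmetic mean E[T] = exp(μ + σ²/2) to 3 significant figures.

If T ~ Lognormal(μ,σ) then ln T ~ Normal(μ,σ), so the p-quantile of ln T is μ + z_p·σ.
ln(18.4) = 2.912 and ln(26.6) = 3.281; z_{0.35} = -0.3853, z_{0.69} = 0.4959.
σ = (3.281 − 2.912)/(0.4959 − (-0.3853)) = 0.418.
μ = 2.912 − (-0.3853)·0.418 = 3.074.
E[T] = exp(μ + σ²/2) = exp(3.074 + 0.0875) = 23.6 hours.

E[T] ≈ 23.6 hours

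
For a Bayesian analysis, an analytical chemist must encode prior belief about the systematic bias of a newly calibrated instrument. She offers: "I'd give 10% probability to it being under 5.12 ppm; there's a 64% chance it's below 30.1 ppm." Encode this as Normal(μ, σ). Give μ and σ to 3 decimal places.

μ = 24.640, σ = 15.232

For Normal(μ,σ), the p-quantile is μ + z_p·σ. Here z_{0.1} = -1.282, z_{0.64} = 0.3585.
So 5.12 = μ − 1.282σ and 30.1 = μ + 0.3585σ.
Subtracting: σ = (30.1 − 5.12)/(0.3585 − (-1.282)) = 15.232.
Then μ = 5.12 − (-1.282)·15.232 = 24.640.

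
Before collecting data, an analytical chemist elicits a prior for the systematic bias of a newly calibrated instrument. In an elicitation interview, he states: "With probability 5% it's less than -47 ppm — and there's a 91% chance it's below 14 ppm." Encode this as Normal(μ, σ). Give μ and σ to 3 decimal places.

μ = -13.393, σ = 20.431

For Normal(μ,σ), the p-quantile is μ + z_p·σ. Here z_{0.05} = -1.645, z_{0.91} = 1.341.
So -47 = μ − 1.645σ and 14 = μ + 1.341σ.
Subtracting: σ = (14 − -47)/(1.341 − (-1.645)) = 20.431.
Then μ = -47 − (-1.645)·20.431 = -13.393.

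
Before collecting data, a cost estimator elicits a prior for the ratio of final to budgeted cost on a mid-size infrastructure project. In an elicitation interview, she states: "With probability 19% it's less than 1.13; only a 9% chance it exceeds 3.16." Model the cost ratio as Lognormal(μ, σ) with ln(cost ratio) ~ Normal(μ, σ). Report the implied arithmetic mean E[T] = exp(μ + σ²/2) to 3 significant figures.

If T ~ Lognormal(μ,σ) then ln T ~ Normal(μ,σ), so the p-quantile of ln T is μ + z_p·σ.
ln(1.13) = 0.1222 and ln(3.16) = 1.151; z_{0.19} = -0.8779, z_{0.91} = 1.341.
σ = (1.151 − 0.1222)/(1.341 − (-0.8779)) = 0.464.
μ = 0.1222 − (-0.8779)·0.464 = 0.529.
E[T] = exp(μ + σ²/2) = exp(0.529 + 0.1074) = 1.89.

E[T] ≈ 1.89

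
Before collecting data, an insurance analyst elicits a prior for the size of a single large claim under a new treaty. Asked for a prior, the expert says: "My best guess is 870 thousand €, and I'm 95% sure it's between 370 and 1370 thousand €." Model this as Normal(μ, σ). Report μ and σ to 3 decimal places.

A symmetric 95% interval runs μ ± z·σ with z = 1.96.
Half-width = 500, so σ = 500/1.96 = 255.107.
μ is the stated best guess, 870.000.

μ = 870.000, σ = 255.107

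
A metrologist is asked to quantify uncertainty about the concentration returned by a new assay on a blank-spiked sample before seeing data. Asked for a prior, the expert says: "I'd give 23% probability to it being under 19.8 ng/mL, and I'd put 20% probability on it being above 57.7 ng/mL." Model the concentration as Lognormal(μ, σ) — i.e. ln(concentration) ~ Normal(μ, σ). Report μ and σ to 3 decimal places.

If T ~ Lognormal(μ,σ) then ln T ~ Normal(μ,σ), so the p-quantile of ln T is μ + z_p·σ.
ln(19.8) = 2.986 and ln(57.7) = 4.055; z_{0.23} = -0.7388, z_{0.8} = 0.8416.
σ = (4.055 − 2.986)/(0.8416 − (-0.7388)) = 0.677.
μ = 2.986 − (-0.7388)·0.677 = 3.486.

μ ≈ 3.486, σ ≈ 0.677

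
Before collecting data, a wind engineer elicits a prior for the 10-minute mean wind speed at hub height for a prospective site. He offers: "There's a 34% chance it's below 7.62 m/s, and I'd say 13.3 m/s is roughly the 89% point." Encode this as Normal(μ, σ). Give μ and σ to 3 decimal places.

μ = 9.049, σ = 3.466

For Normal(μ,σ), the p-quantile is μ + z_p·σ. Here z_{0.34} = -0.4125, z_{0.89} = 1.227.
So 7.62 = μ − 0.4125σ and 13.3 = μ + 1.227σ.
Subtracting: σ = (13.3 − 7.62)/(1.227 − (-0.4125)) = 3.466.
Then μ = 7.62 − (-0.4125)·3.466 = 9.049.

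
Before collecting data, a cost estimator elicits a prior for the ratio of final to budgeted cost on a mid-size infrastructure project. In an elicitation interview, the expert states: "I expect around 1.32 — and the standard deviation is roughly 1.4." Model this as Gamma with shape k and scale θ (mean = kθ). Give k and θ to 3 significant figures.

k ≈ 0.889, θ ≈ 1.48

For Gamma(k, scale θ): mean = kθ, variance = kθ², so CV = 1/√k.
CV = SD/mean = 1.4/1.32 = 1.061, hence k = 1/CV² = 0.889.
Then θ = mean/k = 1.32/0.889 = 1.48.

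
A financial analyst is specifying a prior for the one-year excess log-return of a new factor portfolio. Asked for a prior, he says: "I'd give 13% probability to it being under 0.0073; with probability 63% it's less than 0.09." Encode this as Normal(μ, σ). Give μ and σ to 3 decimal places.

μ = 0.071, σ = 0.057

For Normal(μ,σ), the p-quantile is μ + z_p·σ. Here z_{0.13} = -1.126, z_{0.63} = 0.3319.
So 0.0073 = μ − 1.126σ and 0.09 = μ + 0.3319σ.
Subtracting: σ = (0.09 − 0.0073)/(0.3319 − (-1.126)) = 0.057.
Then μ = 0.0073 − (-1.126)·0.057 = 0.071.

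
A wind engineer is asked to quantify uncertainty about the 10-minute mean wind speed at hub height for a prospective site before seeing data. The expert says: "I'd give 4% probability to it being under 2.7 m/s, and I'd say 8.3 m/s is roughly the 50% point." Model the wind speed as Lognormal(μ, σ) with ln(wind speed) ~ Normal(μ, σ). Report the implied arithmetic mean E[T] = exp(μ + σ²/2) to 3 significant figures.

E[T] ≈ 10.2 m/s

If T ~ Lognormal(μ,σ) then ln T ~ Normal(μ,σ), so the p-quantile of ln T is μ + z_p·σ.
ln(2.7) = 0.9933 and ln(8.3) = 2.116; z_{0.04} = -1.751, z_{0.5} = 0.
σ = (2.116 − 0.9933)/(0 − (-1.751)) = 0.641.
μ = 0.9933 − (-1.751)·0.641 = 2.116.
E[T] = exp(μ + σ²/2) = exp(2.116 + 0.2057) = 10.2 m/s.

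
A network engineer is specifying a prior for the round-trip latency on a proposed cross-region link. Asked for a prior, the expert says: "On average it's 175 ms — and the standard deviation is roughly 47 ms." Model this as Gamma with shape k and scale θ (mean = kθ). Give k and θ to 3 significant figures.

k ≈ 13.9, θ ≈ 12.6

For Gamma(k, scale θ): mean = kθ, variance = kθ², so CV = 1/√k.
CV = SD/mean = 47/175 = 0.2686, hence k = 1/CV² = 13.9.
Then θ = mean/k = 175/13.9 = 12.6.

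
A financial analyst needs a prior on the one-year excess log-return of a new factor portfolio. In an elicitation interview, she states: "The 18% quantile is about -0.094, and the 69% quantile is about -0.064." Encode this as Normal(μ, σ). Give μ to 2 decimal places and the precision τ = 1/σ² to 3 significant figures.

μ = -0.07, τ = 2210

The p-quantile of Normal(μ,σ) is μ + z_p·σ, with z_{0.18} = -0.9154 and z_{0.69} = 0.4959.
Eliminate σ: μ = (z₂·x₁ − z₁·x₂)/(z₂ − z₁) = (0.4959·-0.094 − (-0.9154)·-0.064)/1.411 = -0.07.
Then σ = (x₂ − x₁)/(z₂ − z₁) = (-0.064 − -0.094)/1.411 = 0.02.
Precision τ = 1/σ² = 1/0.02126² = 2210.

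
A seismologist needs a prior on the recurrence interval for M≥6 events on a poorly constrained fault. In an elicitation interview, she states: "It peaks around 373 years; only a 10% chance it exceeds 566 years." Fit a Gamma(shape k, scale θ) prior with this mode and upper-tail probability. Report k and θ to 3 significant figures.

k ≈ 11.7, θ ≈ 34.8

Gamma(k,θ) with k>1 has mode (k−1)θ, so θ = 373/(k−1).
Need P(X < 566) = 0.9 with θ tied to k this way. Start at k = 2, θ = 373: P(X<566) ≈ 0.448.
Too low — raise k to concentrate. Iterating converges to k ≈ 11.7.
Then θ = 373/(11.7−1) ≈ 34.8.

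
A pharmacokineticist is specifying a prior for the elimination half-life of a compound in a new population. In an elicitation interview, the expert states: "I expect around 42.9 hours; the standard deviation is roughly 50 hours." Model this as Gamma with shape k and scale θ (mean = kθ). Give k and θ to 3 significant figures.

For Gamma(k, scale θ): mean = kθ, variance = kθ², so CV = 1/√k.
CV = SD/mean = 50/42.9 = 1.166, hence k = 1/CV² = 0.736.
Then θ = mean/k = 42.9/0.736 = 58.3.

k ≈ 0.736, θ ≈ 58.3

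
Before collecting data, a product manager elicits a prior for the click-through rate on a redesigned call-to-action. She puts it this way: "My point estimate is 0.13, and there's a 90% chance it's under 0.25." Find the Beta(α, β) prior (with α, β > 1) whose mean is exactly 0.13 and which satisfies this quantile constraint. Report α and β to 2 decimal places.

α ≈ 1.82, β ≈ 12.21

With mean 0.13 fixed, write α = 0.13s, β = 0.87s where s = α+β.
Need P(θ < 0.25) = 0.9 under Beta(0.13s, 0.87s). Normal approximation: (q−m)/√(m(1−m)/s) ≈ z_{0.9} = 1.28, so s ≈ 0.13·0.87·(1.28)²/(0.25−0.13)² = 12.9.
At s = 12.9: P(θ<0.25) ≈ 0.893. Adjusting to match 0.9 gives s ≈ 14.04.
So α = 0.13·14.04 ≈ 1.82, β = 0.87·14.04 ≈ 12.21.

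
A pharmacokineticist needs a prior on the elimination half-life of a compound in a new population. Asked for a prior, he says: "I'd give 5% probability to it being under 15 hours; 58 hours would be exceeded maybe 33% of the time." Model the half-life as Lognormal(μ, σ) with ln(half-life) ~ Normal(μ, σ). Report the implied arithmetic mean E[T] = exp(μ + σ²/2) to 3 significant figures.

If T ~ Lognormal(μ,σ) then ln T ~ Normal(μ,σ), so the p-quantile of ln T is μ + z_p·σ.
ln(15) = 2.708 and ln(58) = 4.06; z_{0.05} = -1.645, z_{0.67} = 0.4399.
σ = (4.06 − 2.708)/(0.4399 − (-1.645)) = 0.649.
μ = 2.708 − (-1.645)·0.649 = 3.775.
E[T] = exp(μ + σ²/2) = exp(3.775 + 0.2104) = 53.8 hours.

E[T] ≈ 53.8 hours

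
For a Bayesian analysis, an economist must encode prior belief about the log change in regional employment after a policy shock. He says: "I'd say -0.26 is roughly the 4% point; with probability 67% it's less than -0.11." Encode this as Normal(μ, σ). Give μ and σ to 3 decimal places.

The p-quantile of Normal(μ,σ) is μ + z_p·σ, with z_{0.04} = -1.751 and z_{0.67} = 0.4399.
Eliminate σ: μ = (z₂·x₁ − z₁·x₂)/(z₂ − z₁) = (0.4399·-0.26 − (-1.751)·-0.11)/2.191 = -0.140.
Then σ = (x₂ − x₁)/(z₂ − z₁) = (-0.11 − -0.26)/2.191 = 0.068.

μ = -0.140, σ = 0.068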